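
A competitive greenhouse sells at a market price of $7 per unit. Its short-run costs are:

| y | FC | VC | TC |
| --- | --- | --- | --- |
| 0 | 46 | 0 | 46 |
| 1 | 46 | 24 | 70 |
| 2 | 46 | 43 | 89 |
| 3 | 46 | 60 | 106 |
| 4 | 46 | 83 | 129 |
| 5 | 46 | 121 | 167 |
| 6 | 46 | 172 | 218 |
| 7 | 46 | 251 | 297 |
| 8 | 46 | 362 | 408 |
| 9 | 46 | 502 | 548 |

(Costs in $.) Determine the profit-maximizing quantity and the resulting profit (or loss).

y = 0 (shut down); profit = -$46

Compute π = P·y − TC at each output: y=0: -46; y=1: -63; y=2: -75; y=3: -85; y=4: -101; y=5: -132; y=6: -176; y=7: -248; y=8: -352; y=9: -485.
Profit is highest at y = 0. Equivalently, the lowest AVC in the table is 60/3 ≈ $20 at y = 3, and P = $7 falls below it — price never covers variable cost, so the firm shuts down and loses only its fixed cost.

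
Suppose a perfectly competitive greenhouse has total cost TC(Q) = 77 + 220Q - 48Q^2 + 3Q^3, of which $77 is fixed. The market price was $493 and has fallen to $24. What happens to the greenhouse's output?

Output falls from 13 to 0 (the firm shuts down)

AVC = 220 - 48Q + 3Q^2, minimized at Q = 8 where min AVC = $28. MC = 220 - 96Q + 9Q^2.
At P = $493 ≥ min AVC, set P = MC on the rising branch: Q = 13.
At P = $24 < min AVC = $28, price no longer covers variable cost at any output, so the firm shuts down: Q = 0.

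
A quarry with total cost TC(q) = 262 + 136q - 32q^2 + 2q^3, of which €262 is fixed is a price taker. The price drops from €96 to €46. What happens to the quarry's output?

AVC = 136 - 32q + 2q^2, minimized at q = 8 where min AVC = €8. MC = 136 - 64q + 6q^2.
At P = €96 ≥ min AVC, set P = MC on the rising branch: q = 10.
At P = €46 ≥ min AVC, set P = MC: q = 9. The firm stays open but cuts output.

Output falls from 10 to 9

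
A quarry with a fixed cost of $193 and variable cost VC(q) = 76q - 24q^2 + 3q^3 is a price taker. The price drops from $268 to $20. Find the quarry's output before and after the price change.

Output falls from 8 to 0 (the firm shuts down)

MC = 76 - 48q + 9q^2; the shutdown threshold is min AVC = $28 (at q = 4).
With P = $268 above the shutdown price, P = MC gives q = 8.
At P = $20 < min AVC = $28, price no longer covers variable cost at any output, so the firm shuts down: q = 0.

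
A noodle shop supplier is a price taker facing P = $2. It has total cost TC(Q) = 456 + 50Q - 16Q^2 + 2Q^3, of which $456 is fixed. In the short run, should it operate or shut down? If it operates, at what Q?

Variable cost is VC = 50Q - 16Q^2 + 2Q^3, so AVC = VC/Q = 50 - 16Q + 2Q^2 and MC = dTC/dQ = 50 - 32Q + 6Q^2.
AVC hits its minimum where MC = AVC, at Q = 4, giving min AVC = 50 - 16·4 + 2·4^2 = $18.
Since P = $2 < min AVC = $18, price fails to cover variable cost at any output.
The firm minimizes its loss by shutting down and losing only its fixed cost of $456.

Shut down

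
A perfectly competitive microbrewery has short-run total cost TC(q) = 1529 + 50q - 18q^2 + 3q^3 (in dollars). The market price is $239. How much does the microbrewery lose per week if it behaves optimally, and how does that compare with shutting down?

AVC = 50 - 18q + 3q^2; min AVC = $23 at q = 3. Since P = $239 ≥ min AVC, the firm produces.
MC = 50 - 36q + 9q^2. Setting P = MC and taking the root on the rising branch gives q* = 7.
TR = 239·7 = 1673. TC = 1529 + 497 = 2026. Profit = 1673 − 2026 = -$353.
That loss of $353 beats the $1529 the firm would lose by shutting down; producing recovers $1176 of fixed cost.

Profit = -$353 at q = 7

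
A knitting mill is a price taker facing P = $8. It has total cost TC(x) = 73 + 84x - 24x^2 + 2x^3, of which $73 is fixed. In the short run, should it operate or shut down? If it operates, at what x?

Shut down

From TC, MC = TC'(x) = 84 - 48x + 6x^2 and AVC = VC/x = 84 - 24x + 2x^2.
AVC hits its minimum where MC = AVC, at x = 6, giving min AVC = 84 - 24·6 + 2·6^2 = $12.
With P < min AVC ($8 < $12), every unit sold adds to the loss.
Best response: produce nothing and absorb the $73 fixed cost.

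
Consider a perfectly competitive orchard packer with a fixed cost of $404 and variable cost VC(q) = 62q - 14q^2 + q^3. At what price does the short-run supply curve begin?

$13 per unit

The shutdown price is the minimum of AVC. VC = 62q - 14q^2 + q^3, so AVC = 62 - 14q + q^2.
At the minimum of AVC, MC = AVC. MC = 62 - 28q + 3q^2; setting MC = AVC gives 2q^2 - 14q = 0, so q = 7. min AVC = 13.
So the shutdown price is $13.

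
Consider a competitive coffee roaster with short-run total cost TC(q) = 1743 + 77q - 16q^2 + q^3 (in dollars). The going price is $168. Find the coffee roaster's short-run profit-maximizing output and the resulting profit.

Profit = -$53 at q = 13

AVC = 77 - 16q + q^2 has its minimum $13 at q = 8; price $168 clears that bar, so the firm operates.
With MC = 77 - 32q + 3q^2, P = MC on the upward-sloping part at q* = 13.
TR = 168·13 = 2184. TC = 1743 + 494 = 2237. Profit = 2184 − 2237 = -$53.
That loss of $53 beats the $1743 the firm would lose by shutting down; producing recovers $1690 of fixed cost.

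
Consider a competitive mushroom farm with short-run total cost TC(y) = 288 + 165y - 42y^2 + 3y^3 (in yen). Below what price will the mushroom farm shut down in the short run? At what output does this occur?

The shutdown price is the minimum of AVC. VC = 165y - 42y^2 + 3y^3, so AVC = 165 - 42y + 3y^2.
At the minimum of AVC, MC = AVC. MC = 165 - 84y + 9y^2; setting MC = AVC gives 6y^2 - 42y = 0, so y = 7. min AVC = 18.
For P < ¥18 the firm produces nothing.

¥18 per unit, at y = 7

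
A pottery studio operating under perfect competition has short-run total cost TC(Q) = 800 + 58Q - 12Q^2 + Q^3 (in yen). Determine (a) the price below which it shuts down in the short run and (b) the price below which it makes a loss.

Shutdown price = ¥22; break-even price = ¥118

Shutdown price = min AVC. AVC = 58 - 12Q + Q^2, with vertex at Q = 6 and minimum ¥22.
ATC = 800/Q + 58 - 12Q + Q^2. Setting dATC/dQ = −800/Q^2 − 12 + 2Q = 0 gives Q = 10 (since 2·10^3 − 12·10^2 = 800).
min ATC = 800/10 + 58 − 12·10 + 10^2 = ¥118. That is the break-even price.
Between these two prices the firm operates at a loss; above ¥118 it earns a profit.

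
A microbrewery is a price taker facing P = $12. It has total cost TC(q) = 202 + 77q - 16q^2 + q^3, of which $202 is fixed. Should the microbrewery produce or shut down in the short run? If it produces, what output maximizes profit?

Shut down

Strip out fixed cost: VC = 77q - 16q^2 + q^3. Then AVC = 77 - 16q + q^2 and MC = 77 - 32q + 3q^2.
The AVC parabola has its vertex at q = 16/2 = 8, where AVC = 77 - 16·8 + 8^2 = $13.
P = $12 lies below min AVC = $13; no output level covers variable cost.
Shutting down limits the loss to fixed cost, $202.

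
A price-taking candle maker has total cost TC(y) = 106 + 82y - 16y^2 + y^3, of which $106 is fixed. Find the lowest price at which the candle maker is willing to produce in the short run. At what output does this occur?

The shutdown price is the minimum of AVC. VC = 82y - 16y^2 + y^3, so AVC = 82 - 16y + y^2.
At the minimum of AVC, MC = AVC. MC = 82 - 32y + 3y^2; setting MC = AVC gives 2y^2 - 16y = 0, so y = 8. min AVC = 18.
For P < $18 the firm produces nothing.

$18 per unit, at y = 8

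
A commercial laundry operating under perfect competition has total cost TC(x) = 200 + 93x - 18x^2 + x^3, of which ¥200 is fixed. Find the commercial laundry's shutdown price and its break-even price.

Shutdown price = min AVC. AVC = 93 - 18x + x^2, with vertex at x = 9 and minimum ¥12.
ATC = 200/x + 93 - 18x + x^2. Setting dATC/dx = −200/x^2 − 18 + 2x = 0 gives x = 10 (since 2·10^3 − 18·10^2 = 200).
min ATC = 200/10 + 93 − 18·10 + 10^2 = ¥33. That is the break-even price.
Between these two prices the firm operates at a loss; above ¥33 it earns a profit.

Shutdown price = ¥12; break-even price = ¥33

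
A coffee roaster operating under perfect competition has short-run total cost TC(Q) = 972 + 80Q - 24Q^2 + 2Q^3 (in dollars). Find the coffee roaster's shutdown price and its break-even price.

Shutdown price = $8; break-even price = $134

Shutdown price = min AVC. AVC = 80 - 24Q + 2Q^2, with vertex at Q = 6 and minimum $8.
ATC = 972/Q + 80 - 24Q + 2Q^2. Setting dATC/dQ = −972/Q^2 − 24 + 4Q = 0 gives Q = 9 (since 4·9^3 − 24·9^2 = 972).
min ATC = 972/9 + 80 − 24·9 + 2·9^2 = $134. That is the break-even price.
For $8 ≤ P < $134 the firm produces at a loss; below $8 it shuts down.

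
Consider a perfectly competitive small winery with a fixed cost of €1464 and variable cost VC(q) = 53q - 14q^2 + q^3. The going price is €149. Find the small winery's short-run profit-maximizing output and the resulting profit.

AVC = 53 - 14q + q^2 has its minimum €4 at q = 7; price €149 clears that bar, so the firm operates.
MC = 53 - 28q + 3q^2. Setting P = MC and taking the root on the rising branch gives q* = 12.
TR = 149·12 = 1788. TC = 1464 + 348 = 1812. Profit = 1788 − 1812 = -€24.
That loss of €24 beats the €1464 the firm would lose by shutting down; producing recovers €1440 of fixed cost.

Profit = -€24 at q = 12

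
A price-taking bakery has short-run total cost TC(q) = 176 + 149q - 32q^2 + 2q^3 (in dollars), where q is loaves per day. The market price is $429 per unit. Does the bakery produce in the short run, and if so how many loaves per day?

Produce at q = 14

Variable cost is VC = 149q - 32q^2 + 2q^3, so AVC = VC/q = 149 - 32q + 2q^2 and MC = dTC/dq = 149 - 64q + 6q^2.
The AVC parabola has its vertex at q = 32/4 = 8, where AVC = 149 - 32·8 + 2·8^2 = $21.
Because $429 ≥ $21, revenue can cover variable cost; the firm operates.
P = MC gives -280 - 64q + 6q^2 = 0, with roots -10/3 and 14. Take the larger (rising MC): q* = 14.
Check: AVC at q = 14 is $93 ≤ P, so revenue covers variable cost.
Profit = P·q − TC = 429·14 − 1478 = $4528.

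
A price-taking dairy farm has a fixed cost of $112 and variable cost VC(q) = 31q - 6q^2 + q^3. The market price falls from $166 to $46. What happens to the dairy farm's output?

Output falls from 9 to 5

AVC = 31 - 6q + q^2, minimized at q = 3 where min AVC = $22. MC = 31 - 12q + 3q^2.
With P = $166 above the shutdown price, P = MC gives q = 9.
At P = $46 ≥ min AVC, set P = MC: q = 5. The firm stays open but cuts output.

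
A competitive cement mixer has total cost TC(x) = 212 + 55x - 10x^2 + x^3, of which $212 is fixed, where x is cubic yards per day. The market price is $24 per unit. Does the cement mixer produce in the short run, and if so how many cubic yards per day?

Shut down

Variable cost is VC = 55x - 10x^2 + x^3, so AVC = VC/x = 55 - 10x + x^2 and MC = dTC/dx = 55 - 20x + 3x^2.
AVC is minimized where dAVC/dx = -10 + 2x = 0, at x = 5; min AVC = 55 - 10·5 + 5^2 = $30.
P = $24 lies below min AVC = $30; no output level covers variable cost.
Shutting down limits the loss to fixed cost, $212.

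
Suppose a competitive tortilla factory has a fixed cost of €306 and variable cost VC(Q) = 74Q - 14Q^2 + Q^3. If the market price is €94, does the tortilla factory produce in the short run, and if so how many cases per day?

Variable cost is VC = 74Q - 14Q^2 + Q^3, so AVC = VC/Q = 74 - 14Q + Q^2 and MC = dTC/dQ = 74 - 28Q + 3Q^2.
AVC is minimized where dAVC/dQ = -14 + 2Q = 0, at Q = 7; min AVC = 74 - 14·7 + 7^2 = €25.
Because €94 ≥ €25, revenue can cover variable cost; the firm operates.
P = MC gives -20 - 28Q + 3Q^2 = 0, with roots -2/3 and 10. Take the larger (rising MC): Q* = 10.
Check: AVC at Q = 10 is €34 ≤ P, so revenue covers variable cost.
Profit = P·Q − TC = 94·10 − 646 = €294.

Produce at Q = 10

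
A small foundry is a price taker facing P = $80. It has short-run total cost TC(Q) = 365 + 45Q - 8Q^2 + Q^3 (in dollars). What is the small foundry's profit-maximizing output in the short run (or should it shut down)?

Produce at Q = 7

From TC, MC = TC'(Q) = 45 - 16Q + 3Q^2 and AVC = VC/Q = 45 - 8Q + Q^2.
AVC is minimized where dAVC/dQ = -8 + 2Q = 0, at Q = 4; min AVC = 45 - 8·4 + 4^2 = $29.
P = $80 exceeds min AVC = $29, so the firm stays open.
Set P = MC: 80 = 45 - 16Q + 3Q^2 → -35 - 16Q + 3Q^2 = 0. The roots are Q = -5/3 and Q = 7; the profit-maximizing output is on the rising part of MC, so Q* = 7.
Check: AVC at Q = 7 is $38 ≤ P, so revenue covers variable cost.
Profit = P·Q − TC = 80·7 − 631 = -$71, a loss, but smaller than the $365 fixed cost the firm would lose by shutting down.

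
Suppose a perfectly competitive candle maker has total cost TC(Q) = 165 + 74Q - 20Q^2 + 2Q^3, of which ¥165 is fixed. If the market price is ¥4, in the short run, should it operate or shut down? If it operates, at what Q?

Shut down

From TC, MC = TC'(Q) = 74 - 40Q + 6Q^2 and AVC = VC/Q = 74 - 20Q + 2Q^2.
AVC is minimized where dAVC/dQ = -20 + 4Q = 0, at Q = 5; min AVC = 74 - 20·5 + 2·5^2 = ¥24.
Since P = ¥4 < min AVC = ¥24, price fails to cover variable cost at any output.
The firm minimizes its loss by shutting down and losing only its fixed cost of ¥165.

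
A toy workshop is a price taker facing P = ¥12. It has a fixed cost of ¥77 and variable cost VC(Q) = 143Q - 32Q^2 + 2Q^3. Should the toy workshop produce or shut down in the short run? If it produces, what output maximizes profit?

Shut down

Strip out fixed cost: VC = 143Q - 32Q^2 + 2Q^3. Then AVC = 143 - 32Q + 2Q^2 and MC = 143 - 64Q + 6Q^2.
AVC is minimized where dAVC/dQ = -32 + 4Q = 0, at Q = 8; min AVC = 143 - 32·8 + 2·8^2 = ¥15.
Since P = ¥12 < min AVC = ¥15, price fails to cover variable cost at any output.
Best response: produce nothing and absorb the ¥77 fixed cost.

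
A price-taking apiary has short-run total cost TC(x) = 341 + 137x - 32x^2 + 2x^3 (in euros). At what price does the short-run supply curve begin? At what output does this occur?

Short-run supply begins at min AVC. From VC = 137x - 32x^2 + 2x^3, AVC = 137 - 32x + 2x^2.
At the minimum of AVC, MC = AVC. MC = 137 - 64x + 6x^2; setting MC = AVC gives 4x^2 - 32x = 0, so x = 8. min AVC = 9.
So the shutdown price is €9.

€9 per unit, at x = 8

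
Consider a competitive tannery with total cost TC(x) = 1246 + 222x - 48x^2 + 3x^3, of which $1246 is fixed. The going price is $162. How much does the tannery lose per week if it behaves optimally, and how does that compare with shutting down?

AVC = 222 - 48x + 3x^2 has its minimum $30 at x = 8; price $162 clears that bar, so the firm operates.
MC = 222 - 96x + 9x^2. Setting P = MC and taking the root on the rising branch gives x* = 10.
TR = 162·10 = 1620. TC = 1246 + 420 = 1666. Profit = 1620 − 1666 = -$46.
Shutting down would mean losing the fixed cost of $1246, so operating at a loss of $46 is better by $1200.

Profit = -$46 at x = 10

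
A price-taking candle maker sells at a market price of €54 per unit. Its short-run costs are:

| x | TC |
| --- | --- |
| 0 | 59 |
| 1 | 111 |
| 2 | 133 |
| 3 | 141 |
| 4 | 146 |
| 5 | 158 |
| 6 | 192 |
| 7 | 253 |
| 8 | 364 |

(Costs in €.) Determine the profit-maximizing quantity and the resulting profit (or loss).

x = 6; profit = €132

Profit at each row (π = 54x − TC): x=0: -59; x=1: -57; x=2: -25; x=3: 21; x=4: 70; x=5: 112; x=6: 132; x=7: 125; x=8: 68.
Profit is maximized at x = 6. AVC there is 133/6 = €22.17 ≤ P, so producing beats shutting down (which would give -€59).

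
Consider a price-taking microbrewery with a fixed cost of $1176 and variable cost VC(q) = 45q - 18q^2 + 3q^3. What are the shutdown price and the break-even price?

Shutdown price = min AVC. AVC = 45 - 18q + 3q^2, with vertex at q = 3 and minimum $18.
ATC = 1176/q + 45 - 18q + 3q^2. Setting dATC/dq = −1176/q^2 − 18 + 6q = 0 gives q = 7 (since 6·7^3 − 18·7^2 = 1176).
min ATC = 1176/7 + 45 − 18·7 + 3·7^2 = $234. That is the break-even price.
For $18 ≤ P < $234 the firm produces at a loss; below $18 it shuts down.

Shutdown price = $18; break-even price = $234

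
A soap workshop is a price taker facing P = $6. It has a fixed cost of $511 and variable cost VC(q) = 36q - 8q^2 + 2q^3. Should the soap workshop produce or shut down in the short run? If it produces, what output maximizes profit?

Strip out fixed cost: VC = 36q - 8q^2 + 2q^3. Then AVC = 36 - 8q + 2q^2 and MC = 36 - 16q + 6q^2.
The AVC parabola has its vertex at q = 8/4 = 2, where AVC = 36 - 8·2 + 2·2^2 = $28.
Since P = $6 < min AVC = $28, price fails to cover variable cost at any output.
Shutting down limits the loss to fixed cost, $511.

Shut down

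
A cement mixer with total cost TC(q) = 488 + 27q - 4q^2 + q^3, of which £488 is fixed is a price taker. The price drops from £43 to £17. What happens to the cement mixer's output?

MC = 27 - 8q + 3q^2; the shutdown threshold is min AVC = £23 (at q = 2).
With P = £43 above the shutdown price, P = MC gives q = 4.
At P = £17 < min AVC = £23, price no longer covers variable cost at any output, so the firm shuts down: q = 0.

Output falls from 4 to 0 (the firm shuts down)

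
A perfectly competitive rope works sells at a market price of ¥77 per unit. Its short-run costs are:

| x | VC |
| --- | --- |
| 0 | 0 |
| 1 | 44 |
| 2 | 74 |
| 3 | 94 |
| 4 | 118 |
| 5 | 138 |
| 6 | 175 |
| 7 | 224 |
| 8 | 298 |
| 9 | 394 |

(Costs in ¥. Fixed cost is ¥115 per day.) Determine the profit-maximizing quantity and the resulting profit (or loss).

x = 8; profit = ¥203

Tabulate TR − TC: x=0: -115; x=1: -82; x=2: -35; x=3: 22; x=4: 75; x=5: 132; x=6: 172; x=7: 200; x=8: 203; x=9: 184.
Profit is maximized at x = 8. AVC there is 298/8 = ¥37.25 ≤ P, so producing beats shutting down (which would give -¥115).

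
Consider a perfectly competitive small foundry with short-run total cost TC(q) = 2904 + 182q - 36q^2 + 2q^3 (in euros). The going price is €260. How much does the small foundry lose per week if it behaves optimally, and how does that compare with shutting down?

Profit = -€200 at q = 13

AVC = 182 - 36q + 2q^2; min AVC = €20 at q = 9. Since P = €260 ≥ min AVC, the firm produces.
MC = 182 - 72q + 6q^2. Setting P = MC and taking the root on the rising branch gives q* = 13.
TR = 260·13 = 3380. TC = 2904 + 676 = 3580. Profit = 3380 − 3580 = -€200.
By producing, the firm covers all variable cost plus €2704 of fixed cost; shutting down would lose the full €2904.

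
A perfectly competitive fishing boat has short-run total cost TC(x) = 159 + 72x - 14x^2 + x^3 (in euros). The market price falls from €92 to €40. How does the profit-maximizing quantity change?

Output falls from 10 to 8

MC = 72 - 28x + 3x^2; the shutdown threshold is min AVC = €23 (at x = 7).
With P = €92 above the shutdown price, P = MC gives x = 10.
At P = €40 ≥ min AVC, set P = MC: x = 8. The firm stays open but cuts output.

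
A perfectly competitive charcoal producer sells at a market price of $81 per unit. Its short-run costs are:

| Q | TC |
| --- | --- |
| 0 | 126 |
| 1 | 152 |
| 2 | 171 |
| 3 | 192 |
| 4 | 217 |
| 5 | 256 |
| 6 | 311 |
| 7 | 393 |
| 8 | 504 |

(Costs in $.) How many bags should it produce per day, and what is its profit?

Q = 6; profit = $175

Compute π = P·Q − TC at each output: Q=0: -126; Q=1: -71; Q=2: -9; Q=3: 51; Q=4: 107; Q=5: 149; Q=6: 175; Q=7: 174; Q=8: 144.
Profit is maximized at Q = 6. AVC there is 185/6 = $30.83 ≤ P, so producing beats shutting down (which would give -$126).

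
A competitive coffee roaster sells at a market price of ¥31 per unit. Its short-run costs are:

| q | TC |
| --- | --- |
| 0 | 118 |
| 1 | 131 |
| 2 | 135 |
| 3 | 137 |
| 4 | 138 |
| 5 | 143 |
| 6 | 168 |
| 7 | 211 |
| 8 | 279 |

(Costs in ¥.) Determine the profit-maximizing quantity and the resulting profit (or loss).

Compute π = P·q − TC at each output: q=0: -118; q=1: -100; q=2: -73; q=3: -44; q=4: -14; q=5: 12; q=6: 18; q=7: 6; q=8: -31.
Profit is maximized at q = 6. AVC there is 50/6 = ¥8.33 ≤ P, so producing beats shutting down (which would give -¥118).

q = 6; profit = ¥18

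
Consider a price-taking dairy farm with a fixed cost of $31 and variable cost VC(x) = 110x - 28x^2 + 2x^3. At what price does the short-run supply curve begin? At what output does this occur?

$12 per unit, at x = 7

The firm shuts down when price falls below the minimum of average variable cost. AVC = VC/x = 110 - 28x + 2x^2.
dAVC/dx = -28 + 4x = 0 gives x = 7. min AVC = 110 - 28·7 + 2·7^2 = 12.
The firm shuts down for any P below $12.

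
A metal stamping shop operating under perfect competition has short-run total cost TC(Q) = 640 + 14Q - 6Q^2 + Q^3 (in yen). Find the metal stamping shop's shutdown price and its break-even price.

Shutdown price = min AVC. AVC = 14 - 6Q + Q^2, with vertex at Q = 3 and minimum ¥5.
ATC = 640/Q + 14 - 6Q + Q^2. Setting dATC/dQ = −640/Q^2 − 6 + 2Q = 0 gives Q = 8 (since 2·8^3 − 6·8^2 = 640).
min ATC = 640/8 + 14 − 6·8 + 8^2 = ¥110. That is the break-even price.
For ¥5 ≤ P < ¥110 the firm produces at a loss; below ¥5 it shuts down.

Shutdown price = ¥5; break-even price = ¥110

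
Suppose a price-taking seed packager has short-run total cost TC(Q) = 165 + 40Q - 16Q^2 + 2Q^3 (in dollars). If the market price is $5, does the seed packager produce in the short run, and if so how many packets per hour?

Variable cost is VC = 40Q - 16Q^2 + 2Q^3, so AVC = VC/Q = 40 - 16Q + 2Q^2 and MC = dTC/dQ = 40 - 32Q + 6Q^2.
AVC is minimized where dAVC/dQ = -16 + 4Q = 0, at Q = 4; min AVC = 40 - 16·4 + 2·4^2 = $8.
Since P = $5 < min AVC = $8, price fails to cover variable cost at any output.
The firm minimizes its loss by shutting down and losing only its fixed cost of $165.

Shut down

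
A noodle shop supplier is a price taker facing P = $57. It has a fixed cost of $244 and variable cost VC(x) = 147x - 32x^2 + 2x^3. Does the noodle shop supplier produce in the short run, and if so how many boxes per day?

From TC, MC = TC'(x) = 147 - 64x + 6x^2 and AVC = VC/x = 147 - 32x + 2x^2.
AVC is minimized where dAVC/dx = -32 + 4x = 0, at x = 8; min AVC = 147 - 32·8 + 2·8^2 = $19.
Since P = $57 ≥ min AVC = $19, price covers variable cost and the firm should produce.
P = MC gives 90 - 64x + 6x^2 = 0, with roots 5/3 and 9. Take the larger (rising MC): x* = 9.
Check: AVC at x = 9 is $21 ≤ P, so revenue covers variable cost.
Profit = P·x − TC = 57·9 − 433 = $80.

Produce at x = 9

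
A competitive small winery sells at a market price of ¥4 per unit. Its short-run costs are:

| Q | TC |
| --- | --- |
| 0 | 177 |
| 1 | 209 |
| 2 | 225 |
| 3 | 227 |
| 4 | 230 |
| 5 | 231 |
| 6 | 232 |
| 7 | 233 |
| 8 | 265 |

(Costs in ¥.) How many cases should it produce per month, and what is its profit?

Compute π = P·Q − TC at each output: Q=0: -177; Q=1: -205; Q=2: -217; Q=3: -215; Q=4: -214; Q=5: -211; Q=6: -208; Q=7: -205; Q=8: -233.
Profit is highest at Q = 0. Equivalently, the lowest AVC in the table is 56/7 ≈ ¥8 at Q = 7, and P = ¥4 falls below it — price never covers variable cost, so the firm shuts down and loses only its fixed cost.

Q = 0 (shut down); profit = -¥177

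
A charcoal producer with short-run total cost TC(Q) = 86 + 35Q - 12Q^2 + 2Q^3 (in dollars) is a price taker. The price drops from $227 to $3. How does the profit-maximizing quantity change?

Output falls from 8 to 0 (the firm shuts down)

MC = 35 - 24Q + 6Q^2; the shutdown threshold is min AVC = $17 (at Q = 3).
At P = $227 ≥ min AVC, set P = MC on the rising branch: Q = 8.
At P = $3 < min AVC = $17, price no longer covers variable cost at any output, so the firm shuts down: Q = 0.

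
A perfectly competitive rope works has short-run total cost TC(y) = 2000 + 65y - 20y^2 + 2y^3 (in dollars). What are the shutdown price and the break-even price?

AVC = 65 - 20y + 2y^2; minimized at y = 5, giving min AVC = $15. That is the shutdown price.
ATC = 2000/y + 65 - 20y + 2y^2. Setting dATC/dy = −2000/y^2 − 20 + 4y = 0 gives y = 10 (since 4·10^3 − 20·10^2 = 2000).
min ATC = 2000/10 + 65 − 20·10 + 2·10^2 = $265. That is the break-even price.
For $15 ≤ P < $265 the firm produces at a loss; below $15 it shuts down.

Shutdown price = $15; break-even price = $265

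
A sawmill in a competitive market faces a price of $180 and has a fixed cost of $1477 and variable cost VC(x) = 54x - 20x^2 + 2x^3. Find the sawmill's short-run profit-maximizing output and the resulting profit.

Profit = -$181 at x = 9

AVC = 54 - 20x + 2x^2; min AVC = $4 at x = 5. Since P = $180 ≥ min AVC, the firm produces.
MC = 54 - 40x + 6x^2. Setting P = MC and taking the root on the rising branch gives x* = 9.
TR = 180·9 = 1620. TC = 1477 + 324 = 1801. Profit = 1620 − 1801 = -$181.
By producing, the firm covers all variable cost plus $1296 of fixed cost; shutting down would lose the full $1477.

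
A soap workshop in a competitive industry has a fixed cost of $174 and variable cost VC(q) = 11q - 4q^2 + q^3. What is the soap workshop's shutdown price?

Short-run supply begins at min AVC. From VC = 11q - 4q^2 + q^3, AVC = 11 - 4q + q^2.
At the minimum of AVC, MC = AVC. MC = 11 - 8q + 3q^2; setting MC = AVC gives 2q^2 - 4q = 0, so q = 2. min AVC = 7.
So the shutdown price is $7.

$7 per unit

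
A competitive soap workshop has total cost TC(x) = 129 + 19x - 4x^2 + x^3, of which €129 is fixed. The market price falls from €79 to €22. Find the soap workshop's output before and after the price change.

AVC = 19 - 4x + x^2, minimized at x = 2 where min AVC = €15. MC = 19 - 8x + 3x^2.
With P = €79 above the shutdown price, P = MC gives x = 6.
At P = €22 ≥ min AVC, set P = MC: x = 3. The firm stays open but cuts output.

Output falls from 6 to 3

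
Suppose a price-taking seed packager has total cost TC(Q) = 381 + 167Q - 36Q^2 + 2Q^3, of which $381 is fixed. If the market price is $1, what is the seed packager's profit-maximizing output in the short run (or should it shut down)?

Variable cost is VC = 167Q - 36Q^2 + 2Q^3, so AVC = VC/Q = 167 - 36Q + 2Q^2 and MC = dTC/dQ = 167 - 72Q + 6Q^2.
The AVC parabola has its vertex at Q = 36/4 = 9, where AVC = 167 - 36·9 + 2·9^2 = $5.
P = $1 lies below min AVC = $5; no output level covers variable cost.
Shutting down limits the loss to fixed cost, $381.

Shut down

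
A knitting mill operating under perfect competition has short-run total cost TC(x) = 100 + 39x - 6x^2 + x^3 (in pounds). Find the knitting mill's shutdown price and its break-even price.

Shutdown price = £30; break-even price = £54

Shutdown price = min AVC. AVC = 39 - 6x + x^2, with vertex at x = 3 and minimum £30.
ATC = 100/x + 39 - 6x + x^2. Setting dATC/dx = −100/x^2 − 6 + 2x = 0 gives x = 5 (since 2·5^3 − 6·5^2 = 100).
min ATC = 100/5 + 39 − 6·5 + 5^2 = £54. That is the break-even price.
Between these two prices the firm operates at a loss; above £54 it earns a profit.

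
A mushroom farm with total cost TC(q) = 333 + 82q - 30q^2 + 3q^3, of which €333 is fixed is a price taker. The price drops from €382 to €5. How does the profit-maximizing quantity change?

Output falls from 10 to 0 (the firm shuts down)

AVC = 82 - 30q + 3q^2, minimized at q = 5 where min AVC = €7. MC = 82 - 60q + 9q^2.
With P = €382 above the shutdown price, P = MC gives q = 10.
At P = €5 < min AVC = €7, price no longer covers variable cost at any output, so the firm shuts down: q = 0.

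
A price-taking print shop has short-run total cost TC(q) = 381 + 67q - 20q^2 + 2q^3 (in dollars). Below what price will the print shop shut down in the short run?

Short-run supply begins at min AVC. From VC = 67q - 20q^2 + 2q^3, AVC = 67 - 20q + 2q^2.
At the minimum of AVC, MC = AVC. MC = 67 - 40q + 6q^2; setting MC = AVC gives 4q^2 - 20q = 0, so q = 5. min AVC = 17.
So the shutdown price is $17.

$17 per unit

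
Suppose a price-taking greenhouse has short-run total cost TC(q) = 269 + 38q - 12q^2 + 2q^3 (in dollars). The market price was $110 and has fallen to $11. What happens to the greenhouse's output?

MC = 38 - 24q + 6q^2; the shutdown threshold is min AVC = $20 (at q = 3).
At P = $110 ≥ min AVC, set P = MC on the rising branch: q = 6.
At P = $11 < min AVC = $20, price no longer covers variable cost at any output, so the firm shuts down: q = 0.

Output falls from 6 to 0 (the firm shuts down)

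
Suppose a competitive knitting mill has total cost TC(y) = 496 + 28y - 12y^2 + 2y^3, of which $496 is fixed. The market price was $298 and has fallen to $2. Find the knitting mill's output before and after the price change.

AVC = 28 - 12y + 2y^2, minimized at y = 3 where min AVC = $10. MC = 28 - 24y + 6y^2.
At P = $298 ≥ min AVC, set P = MC on the rising branch: y = 9.
At P = $2 < min AVC = $10, price no longer covers variable cost at any output, so the firm shuts down: y = 0.

Output falls from 9 to 0 (the firm shuts down)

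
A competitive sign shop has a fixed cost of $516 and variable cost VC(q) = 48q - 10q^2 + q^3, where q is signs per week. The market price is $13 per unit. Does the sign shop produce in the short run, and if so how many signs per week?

Strip out fixed cost: VC = 48q - 10q^2 + q^3. Then AVC = 48 - 10q + q^2 and MC = 48 - 20q + 3q^2.
AVC is minimized where dAVC/dq = -10 + 2q = 0, at q = 5; min AVC = 48 - 10·5 + 5^2 = $23.
With P < min AVC ($13 < $23), every unit sold adds to the loss.
The firm minimizes its loss by shutting down and losing only its fixed cost of $516.

Shut down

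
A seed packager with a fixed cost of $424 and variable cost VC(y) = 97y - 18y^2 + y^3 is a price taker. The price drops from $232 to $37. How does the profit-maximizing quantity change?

MC = 97 - 36y + 3y^2; the shutdown threshold is min AVC = $16 (at y = 9).
With P = $232 above the shutdown price, P = MC gives y = 15.
At P = $37 ≥ min AVC, set P = MC: y = 10. The firm stays open but cuts output.

Output falls from 15 to 10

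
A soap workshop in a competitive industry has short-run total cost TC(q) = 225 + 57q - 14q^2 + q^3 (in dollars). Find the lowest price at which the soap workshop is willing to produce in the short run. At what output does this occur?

The shutdown price is the minimum of AVC. VC = 57q - 14q^2 + q^3, so AVC = 57 - 14q + q^2.
At the minimum of AVC, MC = AVC. MC = 57 - 28q + 3q^2; setting MC = AVC gives 2q^2 - 14q = 0, so q = 7. min AVC = 8.
The firm shuts down for any P below $8.

$8 per unit, at q = 7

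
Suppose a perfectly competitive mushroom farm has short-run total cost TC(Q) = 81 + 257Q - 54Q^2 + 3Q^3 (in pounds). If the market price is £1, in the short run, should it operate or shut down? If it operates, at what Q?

Shut down

From TC, MC = TC'(Q) = 257 - 108Q + 9Q^2 and AVC = VC/Q = 257 - 54Q + 3Q^2.
The AVC parabola has its vertex at Q = 54/6 = 9, where AVC = 257 - 54·9 + 3·9^2 = £14.
Since P = £1 < min AVC = £14, price fails to cover variable cost at any output.
The firm minimizes its loss by shutting down and losing only its fixed cost of £81.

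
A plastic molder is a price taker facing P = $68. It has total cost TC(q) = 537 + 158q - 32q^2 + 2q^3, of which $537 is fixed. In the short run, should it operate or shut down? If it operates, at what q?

Strip out fixed cost: VC = 158q - 32q^2 + 2q^3. Then AVC = 158 - 32q + 2q^2 and MC = 158 - 64q + 6q^2.
The AVC parabola has its vertex at q = 32/4 = 8, where AVC = 158 - 32·8 + 2·8^2 = $30.
P = $68 exceeds min AVC = $30, so the firm stays open.
P = MC gives 90 - 64q + 6q^2 = 0, with roots 5/3 and 9. Take the larger (rising MC): q* = 9.
Check: AVC at q = 9 is $32 ≤ P, so revenue covers variable cost.
Profit = P·q − TC = 68·9 − 825 = -$213, a loss, but smaller than the $537 fixed cost the firm would lose by shutting down.

Produce at q = 9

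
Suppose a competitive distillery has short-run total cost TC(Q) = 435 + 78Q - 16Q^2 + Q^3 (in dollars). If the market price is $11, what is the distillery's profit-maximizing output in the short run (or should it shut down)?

Strip out fixed cost: VC = 78Q - 16Q^2 + Q^3. Then AVC = 78 - 16Q + Q^2 and MC = 78 - 32Q + 3Q^2.
The AVC parabola has its vertex at Q = 16/2 = 8, where AVC = 78 - 16·8 + 8^2 = $14.
With P < min AVC ($11 < $14), every unit sold adds to the loss.
The firm minimizes its loss by shutting down and losing only its fixed cost of $435.

Shut down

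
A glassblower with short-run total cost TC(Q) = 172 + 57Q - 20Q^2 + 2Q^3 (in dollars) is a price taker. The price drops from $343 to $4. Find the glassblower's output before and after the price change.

MC = 57 - 40Q + 6Q^2; the shutdown threshold is min AVC = $7 (at Q = 5).
At P = $343 ≥ min AVC, set P = MC on the rising branch: Q = 11.
At P = $4 < min AVC = $7, price no longer covers variable cost at any output, so the firm shuts down: Q = 0.

Output falls from 11 to 0 (the firm shuts down)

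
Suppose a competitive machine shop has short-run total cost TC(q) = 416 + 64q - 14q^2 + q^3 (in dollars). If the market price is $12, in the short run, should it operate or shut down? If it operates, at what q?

From TC, MC = TC'(q) = 64 - 28q + 3q^2 and AVC = VC/q = 64 - 14q + q^2.
AVC hits its minimum where MC = AVC, at q = 7, giving min AVC = 64 - 14·7 + 7^2 = $15.
With P < min AVC ($12 < $15), every unit sold adds to the loss.
Shutting down limits the loss to fixed cost, $416.

Shut down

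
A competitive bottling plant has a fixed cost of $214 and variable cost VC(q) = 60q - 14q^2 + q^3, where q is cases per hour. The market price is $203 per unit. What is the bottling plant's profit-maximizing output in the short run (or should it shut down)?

Variable cost is VC = 60q - 14q^2 + q^3, so AVC = VC/q = 60 - 14q + q^2 and MC = dTC/dq = 60 - 28q + 3q^2.
The AVC parabola has its vertex at q = 14/2 = 7, where AVC = 60 - 14·7 + 7^2 = $11.
Since P = $203 ≥ min AVC = $11, price covers variable cost and the firm should produce.
P = MC gives -143 - 28q + 3q^2 = 0, with roots -11/3 and 13. Take the larger (rising MC): q* = 13.
Check: AVC at q = 13 is $47 ≤ P, so revenue covers variable cost.
Profit = P·q − TC = 203·13 − 825 = $1814.

Produce at q = 13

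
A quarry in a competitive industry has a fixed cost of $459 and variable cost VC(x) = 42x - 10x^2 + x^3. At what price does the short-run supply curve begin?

Short-run supply begins at min AVC. From VC = 42x - 10x^2 + x^3, AVC = 42 - 10x + x^2.
dAVC/dx = -10 + 2x = 0 gives x = 5. min AVC = 42 - 10·5 + 5^2 = 17.
The firm shuts down for any P below $17.

$17 per unit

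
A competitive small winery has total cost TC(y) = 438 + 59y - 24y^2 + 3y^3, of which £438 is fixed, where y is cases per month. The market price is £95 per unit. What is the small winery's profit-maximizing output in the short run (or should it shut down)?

Strip out fixed cost: VC = 59y - 24y^2 + 3y^3. Then AVC = 59 - 24y + 3y^2 and MC = 59 - 48y + 9y^2.
The AVC parabola has its vertex at y = 24/6 = 4, where AVC = 59 - 24·4 + 3·4^2 = £11.
P = £95 exceeds min AVC = £11, so the firm stays open.
Set P = MC: 95 = 59 - 48y + 9y^2 → -36 - 48y + 9y^2 = 0. The roots are y = -2/3 and y = 6; the profit-maximizing output is on the rising part of MC, so y* = 6.
Check: AVC at y = 6 is £23 ≤ P, so revenue covers variable cost.
Profit = P·y − TC = 95·6 − 576 = -£6, a loss, but smaller than the £438 fixed cost the firm would lose by shutting down.

Produce at y = 6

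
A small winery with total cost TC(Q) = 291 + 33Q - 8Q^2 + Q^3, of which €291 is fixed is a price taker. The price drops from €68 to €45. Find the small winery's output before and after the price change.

Output falls from 7 to 6

AVC = 33 - 8Q + Q^2, minimized at Q = 4 where min AVC = €17. MC = 33 - 16Q + 3Q^2.
With P = €68 above the shutdown price, P = MC gives Q = 7.
At P = €45 ≥ min AVC, set P = MC: Q = 6. The firm stays open but cuts output.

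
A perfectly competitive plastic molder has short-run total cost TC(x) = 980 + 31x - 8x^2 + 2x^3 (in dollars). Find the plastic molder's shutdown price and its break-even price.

Shutdown price = $23; break-even price = $213

AVC = 31 - 8x + 2x^2; minimized at x = 2, giving min AVC = $23. That is the shutdown price.
ATC = 980/x + 31 - 8x + 2x^2. Setting dATC/dx = −980/x^2 − 8 + 4x = 0 gives x = 7 (since 4·7^3 − 8·7^2 = 980).
min ATC = 980/7 + 31 − 8·7 + 2·7^2 = $213. That is the break-even price.
For $23 ≤ P < $213 the firm produces at a loss; below $23 it shuts down.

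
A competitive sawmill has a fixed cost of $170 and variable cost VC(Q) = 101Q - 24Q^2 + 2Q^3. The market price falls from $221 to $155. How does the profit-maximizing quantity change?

Output falls from 10 to 9

AVC = 101 - 24Q + 2Q^2, minimized at Q = 6 where min AVC = $29. MC = 101 - 48Q + 6Q^2.
At P = $221 ≥ min AVC, set P = MC on the rising branch: Q = 10.
At P = $155 ≥ min AVC, set P = MC: Q = 9. The firm stays open but cuts output.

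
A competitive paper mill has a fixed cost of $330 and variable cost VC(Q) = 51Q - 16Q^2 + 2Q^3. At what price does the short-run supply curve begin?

$19 per unit

Short-run supply begins at min AVC. From VC = 51Q - 16Q^2 + 2Q^3, AVC = 51 - 16Q + 2Q^2.
At the minimum of AVC, MC = AVC. MC = 51 - 32Q + 6Q^2; setting MC = AVC gives 4Q^2 - 16Q = 0, so Q = 4. min AVC = 19.
For P < $19 the firm produces nothing.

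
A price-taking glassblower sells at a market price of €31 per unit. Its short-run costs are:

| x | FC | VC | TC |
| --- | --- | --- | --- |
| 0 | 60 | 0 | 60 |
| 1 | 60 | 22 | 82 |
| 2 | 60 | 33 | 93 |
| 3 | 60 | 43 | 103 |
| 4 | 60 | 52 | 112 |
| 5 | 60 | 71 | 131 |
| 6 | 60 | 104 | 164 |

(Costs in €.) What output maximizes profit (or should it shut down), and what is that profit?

Profit at each row (π = 31x − TC): x=0: -60; x=1: -51; x=2: -31; x=3: -10; x=4: 12; x=5: 24; x=6: 22.
Profit is maximized at x = 5. AVC there is 71/5 = €14.20 ≤ P, so producing beats shutting down (which would give -€60).

x = 5; profit = €24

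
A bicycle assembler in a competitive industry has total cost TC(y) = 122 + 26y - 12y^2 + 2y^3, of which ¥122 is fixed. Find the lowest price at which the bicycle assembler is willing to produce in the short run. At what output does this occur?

¥8 per unit, at y = 3

The firm shuts down when price falls below the minimum of average variable cost. AVC = VC/y = 26 - 12y + 2y^2.
dAVC/dy = -12 + 4y = 0 gives y = 3. min AVC = 26 - 12·3 + 2·3^2 = 8.
So the shutdown price is ¥8.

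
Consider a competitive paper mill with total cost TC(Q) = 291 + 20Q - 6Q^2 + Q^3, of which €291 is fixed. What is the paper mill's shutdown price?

The shutdown price is the minimum of AVC. VC = 20Q - 6Q^2 + Q^3, so AVC = 20 - 6Q + Q^2.
At the minimum of AVC, MC = AVC. MC = 20 - 12Q + 3Q^2; setting MC = AVC gives 2Q^2 - 6Q = 0, so Q = 3. min AVC = 11.
For P < €11 the firm produces nothing.

€11 per unit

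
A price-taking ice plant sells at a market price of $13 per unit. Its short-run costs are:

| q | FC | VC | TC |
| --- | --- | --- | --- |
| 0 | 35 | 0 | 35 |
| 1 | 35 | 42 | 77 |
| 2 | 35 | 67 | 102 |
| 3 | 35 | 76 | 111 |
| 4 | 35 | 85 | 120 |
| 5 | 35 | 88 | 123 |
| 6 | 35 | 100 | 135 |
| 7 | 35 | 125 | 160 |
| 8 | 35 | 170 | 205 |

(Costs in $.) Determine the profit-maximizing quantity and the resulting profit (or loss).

q = 0 (shut down); profit = -$35

Compute π = P·q − TC at each output: q=0: -35; q=1: -64; q=2: -76; q=3: -72; q=4: -68; q=5: -58; q=6: -57; q=7: -69; q=8: -101.
Profit is highest at q = 0. Equivalently, the lowest AVC in the table is 100/6 ≈ $16.67 at q = 6, and P = $13 falls below it — price never covers variable cost, so the firm shuts down and loses only its fixed cost.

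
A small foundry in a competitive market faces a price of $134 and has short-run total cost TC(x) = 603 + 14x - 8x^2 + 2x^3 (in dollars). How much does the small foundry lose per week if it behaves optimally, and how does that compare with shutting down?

AVC = 14 - 8x + 2x^2 has its minimum $6 at x = 2; price $134 clears that bar, so the firm operates.
MC = 14 - 16x + 6x^2. Setting P = MC and taking the root on the rising branch gives x* = 6.
TR = 134·6 = 804. TC = 603 + 228 = 831. Profit = 804 − 831 = -$27.
Shutting down would mean losing the fixed cost of $603, so operating at a loss of $27 is better by $576.

Profit = -$27 at x = 6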